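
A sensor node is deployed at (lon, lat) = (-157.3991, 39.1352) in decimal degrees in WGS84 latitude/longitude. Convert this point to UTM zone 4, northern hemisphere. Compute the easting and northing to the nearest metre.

Zone 4 central meridian λ₀ = 6×4 − 183 = -159°; Δλ = +1.6009°.
Transverse Mercator on WGS84 with k₀ = 0.9996 gives E = 638364.238 m, N = 4333000.251 m.

E 638364 m, N 4333000 m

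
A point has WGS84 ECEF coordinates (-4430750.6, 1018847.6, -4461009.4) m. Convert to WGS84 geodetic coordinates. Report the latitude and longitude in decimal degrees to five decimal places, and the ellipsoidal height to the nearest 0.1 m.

lat -44.64930°, lon 167.05000°, h 1854.1 m

λ = atan2(Y, X) = 167.04999936°; p = √(X²+Y²) = 4546383.3 m.
Bowring's method on WGS84 (a = 6378137 m, b = 6356752.314 m) gives φ = -44.64929995°, h = 1854.147 m.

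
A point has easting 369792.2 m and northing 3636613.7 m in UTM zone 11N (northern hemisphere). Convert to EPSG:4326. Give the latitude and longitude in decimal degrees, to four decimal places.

lat 32.8599°, lon -118.3916°

Zone 11N: λ₀ = -117°, k₀ = 0.9996, false easting 500000 m.
Meridian distance M = (N − FN)/k₀ = 3638068.9 m.
Inverse transverse Mercator on WGS84 gives φ = 32.85990015°, λ = -118.39159953°.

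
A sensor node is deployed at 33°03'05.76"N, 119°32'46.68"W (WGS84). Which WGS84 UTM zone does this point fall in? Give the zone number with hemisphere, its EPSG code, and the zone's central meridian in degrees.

UTM zone = ⌊(λ + 180)/6⌋ + 1; -119.5463° ∈ [-120°, -114°) → zone 11.
Hemisphere: N (φ ≥ 0).
Central meridian λ₀ = 6×11 − 183 = -117°.
EPSG code: 32611.

Zone 11N (EPSG:32611), central meridian -117°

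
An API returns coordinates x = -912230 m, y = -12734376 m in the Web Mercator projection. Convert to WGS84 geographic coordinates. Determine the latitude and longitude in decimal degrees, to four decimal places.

R = 6378137 m. λ = x/R = -8.19470152°.
φ = 2·arctan(exp(y/R)) − 90° = 2·arctan(0.13580) − 90° = -74.53299980°.

lat -74.5330°, lon -8.1947°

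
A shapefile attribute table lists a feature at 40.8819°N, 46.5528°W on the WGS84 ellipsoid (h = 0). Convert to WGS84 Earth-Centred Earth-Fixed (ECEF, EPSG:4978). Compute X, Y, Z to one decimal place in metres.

WGS84: a = 6378137 m, e² = 0.006694380; N(φ) = a/√(1−e²sin²φ) = 6387301.979 m.
X = (N+h)·cosφ·cosλ = 3320962.243 m; Y = (N+h)·cosφ·sinλ = -3506029.073 m; Z = (N(1−e²)+h)·sinφ = 4152516.073 m.

X 3320962.2 m, Y -3506029.1 m, Z 4152516.1 m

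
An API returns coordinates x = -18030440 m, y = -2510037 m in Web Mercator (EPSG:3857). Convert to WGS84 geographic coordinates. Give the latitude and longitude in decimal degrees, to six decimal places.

R = 6378137 m. λ = x/R = -161.97019831°.
φ = 2·arctan(exp(y/R)) − 90° = 2·arctan(0.67467) − 90° = -21.98760390°.

lat -21.987604°, lon -161.970198°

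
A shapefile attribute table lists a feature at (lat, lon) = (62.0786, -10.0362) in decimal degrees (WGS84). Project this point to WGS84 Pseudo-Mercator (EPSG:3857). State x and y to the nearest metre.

Web Mercator is spherical with R = a = 6378137 m.
x = R·λ = 6378137 × -0.175164734 = -1117224.673 m.
y = R·ln tan(π/4 + φ/2) = 6378137 × 1.391911816 = 8877804.253 m.

x -1117225 m, y 8877804 m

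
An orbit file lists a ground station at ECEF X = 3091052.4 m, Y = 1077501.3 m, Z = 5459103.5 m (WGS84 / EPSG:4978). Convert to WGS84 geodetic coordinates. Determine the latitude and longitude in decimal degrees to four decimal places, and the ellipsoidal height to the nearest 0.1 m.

lat 59.2210°, lon 19.2179°, h 2942.9 m

λ = atan2(Y, X) = 19.21790089°; p = √(X²+Y²) = 3273471.2 m.
Bowring's method on WGS84 (a = 6378137 m, b = 6356752.314 m) gives φ = 59.22100039°, h = 2942.931 m.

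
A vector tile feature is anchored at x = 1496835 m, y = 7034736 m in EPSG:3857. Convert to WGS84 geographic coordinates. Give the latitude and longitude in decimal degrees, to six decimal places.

lat 53.278801°, lon 13.446298°

R = 6378137 m. λ = x/R = 13.44629758°.
φ = 2·arctan(exp(y/R)) − 90° = 2·arctan(3.01303) − 90° = 53.27880105°.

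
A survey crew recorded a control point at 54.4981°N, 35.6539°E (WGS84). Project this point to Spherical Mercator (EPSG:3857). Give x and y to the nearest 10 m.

Web Mercator is spherical with R = a = 6378137 m.
x = R·λ = 6378137 × 0.622277946 = 3968973.993 m.
y = R·ln tan(π/4 + φ/2) = 6378137 × 1.139056844 = 7265060.601 m.

x 3968970 m, y 7265060 m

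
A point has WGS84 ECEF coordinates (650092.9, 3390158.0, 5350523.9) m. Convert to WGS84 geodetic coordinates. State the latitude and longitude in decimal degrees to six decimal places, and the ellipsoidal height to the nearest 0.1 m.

lat 57.346600°, lon 79.144799°, h 4394.1 m

λ = atan2(Y, X) = 79.14479926°; p = √(X²+Y²) = 3451925.8 m.
Bowring's method on WGS84 (a = 6378137 m, b = 6356752.314 m) gives φ = 57.34660021°, h = 4394.121 m.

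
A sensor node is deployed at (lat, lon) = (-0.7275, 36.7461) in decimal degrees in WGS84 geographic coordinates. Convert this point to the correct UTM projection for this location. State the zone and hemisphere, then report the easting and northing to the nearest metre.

Longitude 36.7461° lies in the 6° band [36°, 42°), giving zone 37; latitude is south of the equator, so 37S.
Zone 37 central meridian λ₀ = 6×37 − 183 = 39°; Δλ = -2.2539°.
Transverse Mercator on WGS84 with k₀ = 0.9996 gives E = 249152.322 m, N = 9919526.678 m.

Zone 37S: E 249152 m, N 9919527 m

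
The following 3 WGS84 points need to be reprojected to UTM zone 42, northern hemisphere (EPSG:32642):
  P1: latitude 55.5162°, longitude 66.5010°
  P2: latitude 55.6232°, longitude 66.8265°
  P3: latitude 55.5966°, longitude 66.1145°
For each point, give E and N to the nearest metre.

P1: E 342219 m, N 6155073 m; P2: E 363140 m, N 6166287 m; P3: E 318195 m, N 6164962 m

UTM zone 42N: λ₀ = 69°, k₀ = 0.9996.
P1 (55.5162°, 66.5010°) → (342219.401, 6155073.084) m.
P2 (55.6232°, 66.8265°) → (363139.527, 6166286.973) m.
P3 (55.5966°, 66.1145°) → (318195.430, 6164962.247) m.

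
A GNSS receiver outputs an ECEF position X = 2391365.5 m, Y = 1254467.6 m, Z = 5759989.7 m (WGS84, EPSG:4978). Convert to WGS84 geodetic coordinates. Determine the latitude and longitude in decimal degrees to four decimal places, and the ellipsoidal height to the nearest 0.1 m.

λ = atan2(Y, X) = 27.68070045°; p = √(X²+Y²) = 2700429.2 m.
Bowring's method on WGS84 (a = 6378137 m, b = 6356752.314 m) gives φ = 65.02920020°, h = 998.021 m.

lat 65.0292°, lon 27.6807°, h 998.0 m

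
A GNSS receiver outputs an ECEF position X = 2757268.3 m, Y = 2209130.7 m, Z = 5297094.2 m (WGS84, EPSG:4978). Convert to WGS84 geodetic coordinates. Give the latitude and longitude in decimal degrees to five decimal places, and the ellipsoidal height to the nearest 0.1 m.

lat 56.47450°, lon 38.70180°, h 3945.8 m

λ = atan2(Y, X) = 38.70180033°; p = √(X²+Y²) = 3533098.8 m.
Bowring's method on WGS84 (a = 6378137 m, b = 6356752.314 m) gives φ = 56.47450032°, h = 3945.831 m.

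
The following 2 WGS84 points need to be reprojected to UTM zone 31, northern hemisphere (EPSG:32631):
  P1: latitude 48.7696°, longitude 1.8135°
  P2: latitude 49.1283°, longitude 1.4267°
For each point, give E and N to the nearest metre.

P1: E 412818 m, N 5402523 m; P2: E 385223 m, N 5442910 m

UTM zone 31N: λ₀ = 3°, k₀ = 0.9996.
P1 (48.7696°, 1.8135°) → (412817.622, 5402522.756) m.
P2 (49.1283°, 1.4267°) → (385222.785, 5442910.203) m.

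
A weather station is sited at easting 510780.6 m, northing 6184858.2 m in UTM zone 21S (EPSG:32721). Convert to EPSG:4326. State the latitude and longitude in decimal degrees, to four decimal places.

Zone 21S: λ₀ = -57°, k₀ = 0.9996, false easting 500000 m, false northing 10000000 m.
Meridian distance M = (N − FN)/k₀ = -3816668.5 m.
Inverse transverse Mercator on WGS84 gives φ = -34.47779989°, λ = -56.88259956°.

lat -34.4778°, lon -56.8826°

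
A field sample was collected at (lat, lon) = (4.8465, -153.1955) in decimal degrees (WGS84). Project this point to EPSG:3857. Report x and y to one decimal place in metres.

x -17053645.1 m, y 540154.4 m

Web Mercator is spherical with R = a = 6378137 m.
x = R·λ = 6378137 × -2.673765874 = -17053645.052 m.
y = R·ln tan(π/4 + φ/2) = 6378137 × 0.084688434 = 540154.433 m.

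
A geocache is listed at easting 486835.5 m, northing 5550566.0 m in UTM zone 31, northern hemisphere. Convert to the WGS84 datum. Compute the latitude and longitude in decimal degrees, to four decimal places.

Zone 31N: λ₀ = 3°, k₀ = 0.9996, false easting 500000 m.
Meridian distance M = (N − FN)/k₀ = 5552787.1 m.
Inverse transverse Mercator on WGS84 gives φ = 50.10719976°, λ = 2.81590061°.

lat 50.1072°, lon 2.8159°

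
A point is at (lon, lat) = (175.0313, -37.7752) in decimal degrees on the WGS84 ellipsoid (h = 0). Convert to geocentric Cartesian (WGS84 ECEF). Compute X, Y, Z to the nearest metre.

WGS84: a = 6378137 m, e² = 0.006694380; N(φ) = a/√(1−e²sin²φ) = 6386162.973 m.
X = (N+h)·cosφ·cosλ = -5028783.768 m; Y = (N+h)·cosφ·sinλ = 437193.511 m; Z = (N(1−e²)+h)·sinφ = -3885751.809 m.

X -5028784 m, Y 437194 m, Z -3885752 m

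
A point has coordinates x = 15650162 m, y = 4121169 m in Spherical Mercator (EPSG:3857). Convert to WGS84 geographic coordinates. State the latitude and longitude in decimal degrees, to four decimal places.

R = 6378137 m. λ = x/R = 140.58779724°.
φ = 2·arctan(exp(y/R)) − 90° = 2·arctan(1.90816) − 90° = 34.68509697°.

lat 34.6851°, lon 140.5878°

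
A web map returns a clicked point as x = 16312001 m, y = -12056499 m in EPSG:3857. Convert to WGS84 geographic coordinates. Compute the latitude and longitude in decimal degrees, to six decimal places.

lat -72.823199°, lon 146.533198°

R = 6378137 m. λ = x/R = 146.53319813°.
φ = 2·arctan(exp(y/R)) − 90° = 2·arctan(0.15103) − 90° = -72.82319926°.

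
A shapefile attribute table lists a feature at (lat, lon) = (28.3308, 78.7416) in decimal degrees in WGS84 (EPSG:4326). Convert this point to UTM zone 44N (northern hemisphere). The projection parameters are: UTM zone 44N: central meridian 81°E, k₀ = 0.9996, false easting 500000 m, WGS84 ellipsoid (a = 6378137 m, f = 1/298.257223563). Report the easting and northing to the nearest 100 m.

E 278600 m, N 3135900 m

Zone 44 central meridian λ₀ = 6×44 − 183 = 81°; Δλ = -2.2584°.
Transverse Mercator on WGS84 with k₀ = 0.9996 gives E = 278598.475 m, N = 3135919.077 m.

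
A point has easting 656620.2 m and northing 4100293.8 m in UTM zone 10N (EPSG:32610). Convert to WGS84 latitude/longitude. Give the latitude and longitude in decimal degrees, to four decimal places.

lat 37.0358°, lon -121.2390°

Zone 10N: λ₀ = -123°, k₀ = 0.9996, false easting 500000 m.
Meridian distance M = (N − FN)/k₀ = 4101934.6 m.
Inverse transverse Mercator on WGS84 gives φ = 37.03580043°, λ = -121.23899995°.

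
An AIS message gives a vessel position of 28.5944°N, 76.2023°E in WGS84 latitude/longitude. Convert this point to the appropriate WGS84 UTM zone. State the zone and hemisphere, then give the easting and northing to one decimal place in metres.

Longitude 76.2023° lies in the 6° band [72°, 78°), giving zone 43; latitude is north of the equator, so 43N.
Zone 43 central meridian λ₀ = 6×43 − 183 = 75°; Δλ = +1.2023°.
Transverse Mercator on WGS84 with k₀ = 0.9996 gives E = 617562.869 m, N = 3163640.369 m.

Zone 43N: E 617562.9 m, N 3163640.4 m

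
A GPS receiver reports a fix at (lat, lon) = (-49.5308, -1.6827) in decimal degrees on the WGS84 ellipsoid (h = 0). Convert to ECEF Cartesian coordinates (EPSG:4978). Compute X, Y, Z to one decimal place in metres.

WGS84: a = 6378137 m, e² = 0.006694380; N(φ) = a/√(1−e²sin²φ) = 6390528.618 m.
X = (N+h)·cosφ·cosλ = 4145914.910 m; Y = (N+h)·cosφ·sinλ = -121794.965 m; Z = (N(1−e²)+h)·sinφ = -4829080.857 m.

X 4145914.9 m, Y -121795.0 m, Z -4829080.9 m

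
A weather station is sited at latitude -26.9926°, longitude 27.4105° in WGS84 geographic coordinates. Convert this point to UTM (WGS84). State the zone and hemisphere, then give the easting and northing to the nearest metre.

Longitude 27.4105° lies in the 6° band [24°, 30°), giving zone 35; latitude is south of the equator, so 35S.
Zone 35 central meridian λ₀ = 6×35 − 183 = 27°; Δλ = +0.4105°.
Transverse Mercator on WGS84 with k₀ = 0.9996 gives E = 540730.707 m, N = 7014318.150 m.

Zone 35S: E 540731 m, N 7014318 m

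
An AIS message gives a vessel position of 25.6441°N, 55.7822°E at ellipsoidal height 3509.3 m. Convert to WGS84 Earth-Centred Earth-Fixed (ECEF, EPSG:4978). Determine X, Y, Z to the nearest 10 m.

X 3237200 m, Y 4760220 m, Z 2745090 m

WGS84: a = 6378137 m, e² = 0.006694380; N(φ) = a/√(1−e²sin²φ) = 6382139.365 m.
X = (N+h)·cosφ·cosλ = 3237202.058 m; Y = (N+h)·cosφ·sinλ = 4760216.418 m; Z = (N(1−e²)+h)·sinφ = 2745089.164 m.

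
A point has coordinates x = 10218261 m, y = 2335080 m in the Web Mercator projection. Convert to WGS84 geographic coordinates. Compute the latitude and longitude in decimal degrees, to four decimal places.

lat 20.5229°, lon 91.7922°

R = 6378137 m. λ = x/R = 91.79220033°.
φ = 2·arctan(exp(y/R)) − 90° = 2·arctan(1.44211) − 90° = 20.52290351°.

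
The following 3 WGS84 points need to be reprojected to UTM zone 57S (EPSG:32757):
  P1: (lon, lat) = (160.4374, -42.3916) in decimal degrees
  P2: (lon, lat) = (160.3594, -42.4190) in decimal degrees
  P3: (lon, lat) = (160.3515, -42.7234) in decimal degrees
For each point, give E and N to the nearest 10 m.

P1: E 618310 m, N 5305740 m; P2: E 611840 m, N 5302810 m; P3: E 610650 m, N 5269010 m

UTM zone 57S: λ₀ = 159°, k₀ = 0.9996.
P1 (-42.3916°, 160.4374°) → (618310.543, 5305742.739) m.
P2 (-42.4190°, 160.3594°) → (611841.659, 5302805.918) m.
P3 (-42.7234°, 160.3515°) → (610652.207, 5269014.916) m.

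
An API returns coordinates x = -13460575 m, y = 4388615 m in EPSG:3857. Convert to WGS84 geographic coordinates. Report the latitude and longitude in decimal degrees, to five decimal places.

R = 6378137 m. λ = x/R = -120.91840256°.
φ = 2·arctan(exp(y/R)) − 90° = 2·arctan(1.98987) − 90° = 36.63689671°.

lat 36.63690°, lon -120.91840°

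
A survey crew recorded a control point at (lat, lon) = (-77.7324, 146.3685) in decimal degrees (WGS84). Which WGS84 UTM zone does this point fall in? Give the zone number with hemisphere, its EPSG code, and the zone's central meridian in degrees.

UTM zone = ⌊(λ + 180)/6⌋ + 1; 146.3685° ∈ [144°, 150°) → zone 55.
Hemisphere: S (φ < 0).
Central meridian λ₀ = 6×55 − 183 = 147°.
EPSG code: 32755.

Zone 55S (EPSG:32755), central meridian 147°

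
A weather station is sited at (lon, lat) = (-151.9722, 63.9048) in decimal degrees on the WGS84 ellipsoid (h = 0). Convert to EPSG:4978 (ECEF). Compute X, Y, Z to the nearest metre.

X -2483194 m, Y -1321883 m, Z 5705055 m

WGS84: a = 6378137 m, e² = 0.006694380; N(φ) = a/√(1−e²sin²φ) = 6395425.296 m.
X = (N+h)·cosφ·cosλ = -2483193.742 m; Y = (N+h)·cosφ·sinλ = -1321883.410 m; Z = (N(1−e²)+h)·sinφ = 5705054.767 m.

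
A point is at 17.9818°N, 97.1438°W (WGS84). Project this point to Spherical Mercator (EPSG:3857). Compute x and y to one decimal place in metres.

x -10813998.3 m, y 2035418.4 m

Web Mercator is spherical with R = a = 6378137 m.
x = R·λ = 6378137 × -1.695479158 = -10813998.3497 m.
y = R·ln tan(π/4 + φ/2) = 6378137 × 0.319124280 = 2035418.377 m.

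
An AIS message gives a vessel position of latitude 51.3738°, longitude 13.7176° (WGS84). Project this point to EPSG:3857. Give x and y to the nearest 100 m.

Web Mercator is spherical with R = a = 6378137 m.
x = R·λ = 6378137 × 0.239417285 = 1527036.247 m.
y = R·ln tan(π/4 + φ/2) = 6378137 × 1.048532335 = 6687682.880 m.

x 1527000 m, y 6687700 m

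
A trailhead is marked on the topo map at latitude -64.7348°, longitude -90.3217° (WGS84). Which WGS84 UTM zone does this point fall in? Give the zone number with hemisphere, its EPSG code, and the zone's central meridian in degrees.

Zone 15S (EPSG:32715), central meridian -93°

UTM zone = ⌊(λ + 180)/6⌋ + 1; -90.3217° ∈ [-96°, -90°) → zone 15.
Hemisphere: S (φ < 0).
Central meridian λ₀ = 6×15 − 183 = -93°.
EPSG code: 32715.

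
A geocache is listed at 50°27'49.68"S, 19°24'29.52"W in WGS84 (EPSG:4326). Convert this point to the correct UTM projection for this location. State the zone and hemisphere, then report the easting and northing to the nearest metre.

Zone 27S: E 612976 m, N 4408589 m

Longitude -19.4082° lies in the 6° band [-24°, -18°), giving zone 27; latitude is south of the equator, so 27S.
Zone 27 central meridian λ₀ = 6×27 − 183 = -21°; Δλ = +1.5918°.
Transverse Mercator on WGS84 with k₀ = 0.9996 gives E = 612975.674 m, N = 4408589.360 m.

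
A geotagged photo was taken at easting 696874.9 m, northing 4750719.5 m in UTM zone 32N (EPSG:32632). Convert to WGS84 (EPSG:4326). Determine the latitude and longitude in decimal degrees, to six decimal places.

Zone 32N: λ₀ = 9°, k₀ = 0.9996, false easting 500000 m.
Meridian distance M = (N − FN)/k₀ = 4752620.5 m.
Inverse transverse Mercator on WGS84 gives φ = 42.88370010°, λ = 11.41079978°.

lat 42.883700°, lon 11.410800°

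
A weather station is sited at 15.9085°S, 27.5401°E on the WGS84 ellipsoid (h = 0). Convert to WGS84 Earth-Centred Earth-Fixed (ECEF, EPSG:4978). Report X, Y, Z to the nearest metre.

WGS84: a = 6378137 m, e² = 0.006694380; N(φ) = a/√(1−e²sin²φ) = 6379741.583 m.
X = (N+h)·cosφ·cosλ = 5440183.651 m; Y = (N+h)·cosφ·sinλ = 2836821.366 m; Z = (N(1−e²)+h)·sinφ = -1736992.787 m.

X 5440184 m, Y 2836821 m, Z -1736993 m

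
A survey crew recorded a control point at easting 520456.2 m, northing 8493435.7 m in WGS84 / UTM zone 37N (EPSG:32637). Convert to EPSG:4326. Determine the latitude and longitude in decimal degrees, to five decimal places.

Zone 37N: λ₀ = 39°, k₀ = 0.9996, false easting 500000 m.
Meridian distance M = (N − FN)/k₀ = 8496834.4 m.
Inverse transverse Mercator on WGS84 gives φ = 76.52080034°, λ = 39.78619918°.

lat 76.52080°, lon 39.78620°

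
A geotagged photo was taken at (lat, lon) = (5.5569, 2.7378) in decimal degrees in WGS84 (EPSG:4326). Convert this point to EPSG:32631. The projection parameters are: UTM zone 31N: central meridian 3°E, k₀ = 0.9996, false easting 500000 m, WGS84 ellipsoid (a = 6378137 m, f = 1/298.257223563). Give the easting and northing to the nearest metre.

E 470960 m, N 614230 m

Zone 31 central meridian λ₀ = 6×31 − 183 = 3°; Δλ = -0.2622°.
Transverse Mercator on WGS84 with k₀ = 0.9996 gives E = 470959.806 m, N = 614230.150 m.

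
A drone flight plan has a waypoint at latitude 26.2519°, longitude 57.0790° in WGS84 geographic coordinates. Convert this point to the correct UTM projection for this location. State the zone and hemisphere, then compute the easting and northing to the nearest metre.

Zone 40N: E 507889 m, N 2903583 m

Longitude 57.0790° lies in the 6° band [54°, 60°), giving zone 40; latitude is north of the equator, so 40N.
Zone 40 central meridian λ₀ = 6×40 − 183 = 57°; Δλ = +0.0790°.
Transverse Mercator on WGS84 with k₀ = 0.9996 gives E = 507889.200 m, N = 2903583.064 m.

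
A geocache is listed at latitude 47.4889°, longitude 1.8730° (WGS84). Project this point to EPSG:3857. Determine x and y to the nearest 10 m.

Web Mercator is spherical with R = a = 6378137 m.
x = R·λ = 6378137 × 0.032690017 = 208501.406 m.
y = R·ln tan(π/4 + φ/2) = 6378137 × 0.944200999 = 6022243.325 m.

x 208500 m, y 6022240 m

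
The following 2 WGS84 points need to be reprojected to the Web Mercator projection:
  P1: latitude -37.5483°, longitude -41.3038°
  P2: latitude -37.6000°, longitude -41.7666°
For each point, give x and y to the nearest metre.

P1: x -4597918 m, y -4515811 m; P2: x -4649437 m, y -4523072 m

Web Mercator: x = R·λ, y = R·ln tan(π/4+φ/2), R = 6378137 m.
P1 (-37.5483°, -41.3038°) → (-4597917.984, -4515810.808) m.
P2 (-37.6000°, -41.7666°) → (-4649436.644, -4523072.319) m.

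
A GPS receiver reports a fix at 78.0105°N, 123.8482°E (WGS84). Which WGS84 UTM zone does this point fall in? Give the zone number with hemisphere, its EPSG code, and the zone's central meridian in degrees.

UTM zone = ⌊(λ + 180)/6⌋ + 1; 123.8482° ∈ [120°, 126°) → zone 51.
Hemisphere: N (φ ≥ 0).
Central meridian λ₀ = 6×51 − 183 = 123°.
EPSG code: 32651.

Zone 51N (EPSG:32651), central meridian 123°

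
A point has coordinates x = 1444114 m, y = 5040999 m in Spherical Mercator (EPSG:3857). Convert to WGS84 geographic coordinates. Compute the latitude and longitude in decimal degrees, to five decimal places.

R = 6378137 m. λ = x/R = 12.97269678°.
φ = 2·arctan(exp(y/R)) − 90° = 2·arctan(2.20418) − 90° = 41.19400088°.

lat 41.19400°, lon 12.97270°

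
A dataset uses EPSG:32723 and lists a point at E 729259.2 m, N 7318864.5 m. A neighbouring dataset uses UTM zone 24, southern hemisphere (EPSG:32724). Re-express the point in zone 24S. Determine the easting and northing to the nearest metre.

UTM 23S → geographic: φ = -24.22629996°, λ = -42.74240019°.
UTM 24S (λ₀ = -39°) forward: E = 119844.528 m, N = 7315619.113 m.

E 119845 m, N 7315619 m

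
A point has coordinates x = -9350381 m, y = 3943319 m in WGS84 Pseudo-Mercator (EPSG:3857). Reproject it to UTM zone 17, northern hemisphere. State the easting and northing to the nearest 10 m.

Web Mercator inverse (R = 6378137 m) → φ = 33.36099781°, λ = -83.99590165°.
UTM 17N forward: E = 221230.027 m, N = 3695318.443 m.

E 221230 m, N 3695320 m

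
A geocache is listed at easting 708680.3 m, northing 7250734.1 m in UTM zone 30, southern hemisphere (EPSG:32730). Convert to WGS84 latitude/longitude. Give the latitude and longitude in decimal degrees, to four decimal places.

lat -24.8441°, lon -0.9349°

Zone 30S: λ₀ = -3°, k₀ = 0.9996, false easting 500000 m, false northing 10000000 m.
Meridian distance M = (N − FN)/k₀ = -2750366.0 m.
Inverse transverse Mercator on WGS84 gives φ = -24.84410030°, λ = -0.93489957°.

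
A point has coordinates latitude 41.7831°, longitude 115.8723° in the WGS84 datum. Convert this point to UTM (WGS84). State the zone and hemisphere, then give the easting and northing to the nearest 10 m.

Zone 50N: E 406290 m, N 4626310 m

Longitude 115.8723° lies in the 6° band [114°, 120°), giving zone 50; latitude is north of the equator, so 50N.
Zone 50 central meridian λ₀ = 6×50 − 183 = 117°; Δλ = -1.1277°.
Transverse Mercator on WGS84 with k₀ = 0.9996 gives E = 406289.393 m, N = 4626309.045 m.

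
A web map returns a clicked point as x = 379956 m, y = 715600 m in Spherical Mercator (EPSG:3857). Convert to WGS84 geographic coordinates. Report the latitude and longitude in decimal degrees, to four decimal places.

lat 6.4149°, lon 3.4132°

R = 6378137 m. λ = x/R = 3.41320282°.
φ = 2·arctan(exp(y/R)) − 90° = 2·arctan(1.11873) − 90° = 6.41489991°.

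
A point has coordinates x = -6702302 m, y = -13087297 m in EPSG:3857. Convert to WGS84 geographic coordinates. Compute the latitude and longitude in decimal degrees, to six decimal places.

lat -75.356300°, lon -60.207803°

R = 6378137 m. λ = x/R = -60.20780325°.
φ = 2·arctan(exp(y/R)) − 90° = 2·arctan(0.12849) − 90° = -75.35630000°.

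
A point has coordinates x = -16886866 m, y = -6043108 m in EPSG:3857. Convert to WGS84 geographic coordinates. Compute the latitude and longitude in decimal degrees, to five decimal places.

lat -47.61540°, lon -151.69730°

R = 6378137 m. λ = x/R = -151.69729829°.
φ = 2·arctan(exp(y/R)) − 90° = 2·arctan(0.38772) − 90° = -47.61540034°.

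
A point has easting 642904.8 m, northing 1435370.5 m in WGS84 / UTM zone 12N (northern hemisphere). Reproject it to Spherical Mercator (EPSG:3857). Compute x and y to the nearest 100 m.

Unproject from UTM 12N (λ₀ = -111°) → φ = 12.98069958°, λ = -109.68239975°.
Web Mercator (R = 6378137 m): x = -12209788.889 m, y = 1457527.330 m.

x -12209800 m, y 1457500 m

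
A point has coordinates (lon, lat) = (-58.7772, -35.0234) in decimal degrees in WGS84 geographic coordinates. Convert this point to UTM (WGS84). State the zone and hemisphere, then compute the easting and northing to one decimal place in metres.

Longitude -58.7772° lies in the 6° band [-60°, -54°), giving zone 21; latitude is south of the equator, so 21S.
Zone 21 central meridian λ₀ = 6×21 − 183 = -57°; Δλ = -1.7772°.
Transverse Mercator on WGS84 with k₀ = 0.9996 gives E = 337864.793 m, N = 6122918.556 m.

Zone 21S: E 337864.8 m, N 6122918.6 m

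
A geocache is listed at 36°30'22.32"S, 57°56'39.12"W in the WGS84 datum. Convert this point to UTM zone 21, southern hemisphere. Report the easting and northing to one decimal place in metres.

E 415447.5 m, N 5959489.7 m

Zone 21 central meridian λ₀ = 6×21 − 183 = -57°; Δλ = -0.9442°.
Transverse Mercator on WGS84 with k₀ = 0.9996 gives E = 415447.533 m, N = 5959489.701 m.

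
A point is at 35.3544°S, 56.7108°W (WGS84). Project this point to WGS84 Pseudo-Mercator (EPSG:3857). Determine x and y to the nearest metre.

x -6313017 m, y -4212148 m

Web Mercator is spherical with R = a = 6378137 m.
x = R·λ = 6378137 × -0.989790181 = -6313017.378 m.
y = R·ln tan(π/4 + φ/2) = 6378137 × -0.660404064 = -4212147.596 m.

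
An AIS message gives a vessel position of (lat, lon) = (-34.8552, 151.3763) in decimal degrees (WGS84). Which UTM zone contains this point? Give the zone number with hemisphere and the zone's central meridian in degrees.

Zone 56S, central meridian 153°

UTM zone = ⌊(λ + 180)/6⌋ + 1; 151.3763° ∈ [150°, 156°) → zone 56.
Hemisphere: S (φ < 0).
Central meridian λ₀ = 6×56 − 183 = 153°.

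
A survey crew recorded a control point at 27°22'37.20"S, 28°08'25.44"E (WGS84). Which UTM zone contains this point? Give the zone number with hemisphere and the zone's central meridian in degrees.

UTM zone = ⌊(λ + 180)/6⌋ + 1; 28.1404° ∈ [24°, 30°) → zone 35.
Hemisphere: S (φ < 0).
Central meridian λ₀ = 6×35 − 183 = 27°.

Zone 35S, central meridian 27°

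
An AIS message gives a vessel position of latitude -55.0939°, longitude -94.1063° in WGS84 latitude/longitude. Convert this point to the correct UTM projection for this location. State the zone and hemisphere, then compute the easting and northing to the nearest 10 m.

Longitude -94.1063° lies in the 6° band [-96°, -90°), giving zone 15; latitude is south of the equator, so 15S.
Zone 15 central meridian λ₀ = 6×15 − 183 = -93°; Δλ = -1.1063°.
Transverse Mercator on WGS84 with k₀ = 0.9996 gives E = 429398.490 m, N = 3894200.391 m.

Zone 15S: E 429400 m, N 3894200 m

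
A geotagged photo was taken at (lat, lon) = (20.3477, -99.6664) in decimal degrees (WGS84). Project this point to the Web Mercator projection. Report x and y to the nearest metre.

x -11094813 m, y 2314267 m

Web Mercator is spherical with R = a = 6378137 m.
x = R·λ = 6378137 × -1.739506834 = -11094812.897 m.
y = R·ln tan(π/4 + φ/2) = 6378137 × 0.362843660 = 2314266.575 m.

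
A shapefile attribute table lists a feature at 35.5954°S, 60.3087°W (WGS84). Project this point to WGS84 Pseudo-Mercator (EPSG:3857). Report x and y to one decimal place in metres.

Web Mercator is spherical with R = a = 6378137 m.
x = R·λ = 6378137 × -1.052585383 = -6713533.774 m.
y = R·ln tan(π/4 + φ/2) = 6378137 × -0.665569100 = -4245090.905 m.

x -6713533.8 m, y -4245090.9 m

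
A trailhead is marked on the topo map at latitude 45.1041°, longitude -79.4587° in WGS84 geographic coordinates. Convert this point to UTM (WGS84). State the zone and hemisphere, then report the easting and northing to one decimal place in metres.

Longitude -79.4587° lies in the 6° band [-84°, -78°), giving zone 17; latitude is north of the equator, so 17N.
Zone 17 central meridian λ₀ = 6×17 − 183 = -81°; Δλ = +1.5413°.
Transverse Mercator on WGS84 with k₀ = 0.9996 gives E = 621257.814 m, N = 4995670.195 m.

Zone 17N: E 621257.8 m, N 4995670.2 m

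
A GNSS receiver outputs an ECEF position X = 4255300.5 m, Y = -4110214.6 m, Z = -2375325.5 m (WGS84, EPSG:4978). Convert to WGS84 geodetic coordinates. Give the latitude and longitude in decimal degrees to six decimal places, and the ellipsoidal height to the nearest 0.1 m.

λ = atan2(Y, X) = -44.00639993°; p = √(X²+Y²) = 5916202.0 m.
Bowring's method on WGS84 (a = 6378137 m, b = 6356752.314 m) gives φ = -22.00859993°, h = 79.252 m.

lat -22.008600°, lon -44.006400°, h 79.3 m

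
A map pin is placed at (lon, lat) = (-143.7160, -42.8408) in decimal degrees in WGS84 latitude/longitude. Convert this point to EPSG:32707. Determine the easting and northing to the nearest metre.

E 278046 m, N 5253285 m

Zone 7 central meridian λ₀ = 6×7 − 183 = -141°; Δλ = -2.7160°.
Transverse Mercator on WGS84 with k₀ = 0.9996 gives E = 278046.245 m, N = 5253285.394 m.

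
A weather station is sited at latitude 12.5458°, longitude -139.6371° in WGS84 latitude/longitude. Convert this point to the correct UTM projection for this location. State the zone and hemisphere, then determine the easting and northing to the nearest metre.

Zone 7N: E 648072 m, N 1387291 m

Longitude -139.6371° lies in the 6° band [-144°, -138°), giving zone 7; latitude is north of the equator, so 7N.
Zone 7 central meridian λ₀ = 6×7 − 183 = -141°; Δλ = +1.3629°.
Transverse Mercator on WGS84 with k₀ = 0.9996 gives E = 648071.611 m, N = 1387290.920 m.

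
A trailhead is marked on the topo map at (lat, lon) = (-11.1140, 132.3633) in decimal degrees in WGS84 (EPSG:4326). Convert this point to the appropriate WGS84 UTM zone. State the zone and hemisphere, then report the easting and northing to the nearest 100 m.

Zone 53S: E 212000 m, N 8770100 m

Longitude 132.3633° lies in the 6° band [132°, 138°), giving zone 53; latitude is south of the equator, so 53S.
Zone 53 central meridian λ₀ = 6×53 − 183 = 135°; Δλ = -2.6367°.
Transverse Mercator on WGS84 with k₀ = 0.9996 gives E = 211973.256 m, N = 8770137.314 m.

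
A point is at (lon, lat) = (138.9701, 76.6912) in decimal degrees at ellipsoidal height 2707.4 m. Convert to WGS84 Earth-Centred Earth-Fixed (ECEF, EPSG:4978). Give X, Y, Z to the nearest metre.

WGS84: a = 6378137 m, e² = 0.006694380; N(φ) = a/√(1−e²sin²φ) = 6398451.165 m.
X = (N+h)·cosφ·cosλ = -1111591.324 m; Y = (N+h)·cosφ·sinλ = 967310.495 m; Z = (N(1−e²)+h)·sinφ = 6187562.728 m.

X -1111591 m, Y 967310 m, Z 6187563 m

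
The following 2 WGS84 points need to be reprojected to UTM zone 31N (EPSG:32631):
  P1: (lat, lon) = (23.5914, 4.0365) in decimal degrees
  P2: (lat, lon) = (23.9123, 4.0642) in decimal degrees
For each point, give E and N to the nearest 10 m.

UTM zone 31N: λ₀ = 3°, k₀ = 0.9996.
P1 (23.5914°, 4.0365°) → (605757.658, 2609372.901) m.
P2 (23.9123°, 4.0642°) → (608318.362, 2644924.761) m.

P1: E 605760 m, N 2609370 m; P2: E 608320 m, N 2644920 m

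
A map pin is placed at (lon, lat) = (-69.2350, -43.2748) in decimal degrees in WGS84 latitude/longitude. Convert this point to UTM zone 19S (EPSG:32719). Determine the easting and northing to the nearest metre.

E 480931 m, N 5208642 m

Zone 19 central meridian λ₀ = 6×19 − 183 = -69°; Δλ = -0.2350°.
Transverse Mercator on WGS84 with k₀ = 0.9996 gives E = 480931.116 m, N = 5208641.589 m.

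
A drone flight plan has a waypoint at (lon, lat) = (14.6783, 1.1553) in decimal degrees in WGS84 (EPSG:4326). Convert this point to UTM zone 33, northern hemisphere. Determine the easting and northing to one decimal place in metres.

E 464209.9 m, N 127697.6 m

Zone 33 central meridian λ₀ = 6×33 − 183 = 15°; Δλ = -0.3217°.
Transverse Mercator on WGS84 with k₀ = 0.9996 gives E = 464209.883 m, N = 127697.562 m.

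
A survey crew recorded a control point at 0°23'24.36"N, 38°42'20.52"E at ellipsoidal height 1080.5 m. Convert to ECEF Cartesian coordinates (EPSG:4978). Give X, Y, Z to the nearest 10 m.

X 4978020 m, Y 3988960 m, Z 43140 m

WGS84: a = 6378137 m, e² = 0.006694380; N(φ) = a/√(1−e²sin²φ) = 6378137.990 m.
X = (N+h)·cosφ·cosλ = 4978023.880 m; Y = (N+h)·cosφ·sinλ = 3988962.319 m; Z = (N(1−e²)+h)·sinφ = 43142.055 m.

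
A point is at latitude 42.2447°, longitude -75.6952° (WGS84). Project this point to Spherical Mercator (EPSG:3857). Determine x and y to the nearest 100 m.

x -8426400 m, y 5197700 m

Web Mercator is spherical with R = a = 6378137 m.
x = R·λ = 6378137 × -1.321130468 = -8426351.119 m.
y = R·ln tan(π/4 + φ/2) = 6378137 × 0.814925281 = 5197705.088 m.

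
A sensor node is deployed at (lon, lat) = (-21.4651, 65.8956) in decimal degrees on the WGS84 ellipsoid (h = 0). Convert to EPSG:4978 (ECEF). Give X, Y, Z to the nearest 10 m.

X 2430950 m, Y -955870 m, Z 5799200 m

WGS84: a = 6378137 m, e² = 0.006694380; N(φ) = a/√(1−e²sin²φ) = 6395999.804 m.
X = (N+h)·cosφ·cosλ = 2430954.238 m; Y = (N+h)·cosφ·sinλ = -955868.248 m; Z = (N(1−e²)+h)·sinφ = 5799202.929 m.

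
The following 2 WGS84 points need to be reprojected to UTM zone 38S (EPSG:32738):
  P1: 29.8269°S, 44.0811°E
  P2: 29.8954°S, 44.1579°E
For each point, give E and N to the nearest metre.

UTM zone 38S: λ₀ = 45°, k₀ = 0.9996.
P1 (-29.8269°, 44.0811°) → (411218.879, 6700041.159) m.
P2 (-29.8954°, 44.1579°) → (418694.880, 6692507.270) m.

P1: E 411219 m, N 6700041 m; P2: E 418695 m, N 6692507 m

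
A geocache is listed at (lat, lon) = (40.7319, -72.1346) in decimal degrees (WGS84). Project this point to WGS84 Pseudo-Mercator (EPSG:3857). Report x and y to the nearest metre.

Web Mercator is spherical with R = a = 6378137 m.
x = R·λ = 6378137 × -1.258986275 = -8029986.941 m.
y = R·ln tan(π/4 + φ/2) = 6378137 × 0.779675482 = 4972877.040 m.

x -8029987 m, y 4972877 m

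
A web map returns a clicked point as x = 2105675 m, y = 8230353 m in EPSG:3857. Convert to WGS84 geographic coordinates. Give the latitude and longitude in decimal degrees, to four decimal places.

R = 6378137 m. λ = x/R = 18.91560036°.
φ = 2·arctan(exp(y/R)) − 90° = 2·arctan(3.63424) − 90° = 59.23040144°.

lat 59.2304°, lon 18.9156°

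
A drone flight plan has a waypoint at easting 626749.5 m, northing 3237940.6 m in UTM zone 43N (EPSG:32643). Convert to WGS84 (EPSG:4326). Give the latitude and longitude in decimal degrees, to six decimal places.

Zone 43N: λ₀ = 75°, k₀ = 0.9996, false easting 500000 m.
Meridian distance M = (N − FN)/k₀ = 3239236.3 m.
Inverse transverse Mercator on WGS84 gives φ = 29.26399997°, λ = 76.30460011°.

lat 29.264000°, lon 76.304600°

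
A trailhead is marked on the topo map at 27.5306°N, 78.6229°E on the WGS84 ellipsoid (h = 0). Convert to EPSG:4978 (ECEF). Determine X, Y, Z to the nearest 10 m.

WGS84: a = 6378137 m, e² = 0.006694380; N(φ) = a/√(1−e²sin²φ) = 6382703.065 m.
X = (N+h)·cosφ·cosλ = 1116513.416 m; Y = (N+h)·cosφ·sinλ = 5548734.429 m; Z = (N(1−e²)+h)·sinφ = 2930477.580 m.

X 1116510 m, Y 5548730 m, Z 2930480 m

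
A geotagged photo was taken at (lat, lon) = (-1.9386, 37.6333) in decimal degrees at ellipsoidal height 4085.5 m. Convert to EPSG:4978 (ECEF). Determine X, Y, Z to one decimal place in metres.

WGS84: a = 6378137 m, e² = 0.006694380; N(φ) = a/√(1−e²sin²φ) = 6378161.431 m.
X = (N+h)·cosφ·cosλ = 5051431.233 m; Y = (N+h)·cosφ·sinλ = 3894804.846 m; Z = (N(1−e²)+h)·sinφ = -214457.421 m.

X 5051431.2 m, Y 3894804.8 m, Z -214457.4 m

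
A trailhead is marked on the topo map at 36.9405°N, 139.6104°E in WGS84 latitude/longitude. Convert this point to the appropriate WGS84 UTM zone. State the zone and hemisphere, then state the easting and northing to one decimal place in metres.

Longitude 139.6104° lies in the 6° band [138°, 144°), giving zone 54; latitude is north of the equator, so 54N.
Zone 54 central meridian λ₀ = 6×54 − 183 = 141°; Δλ = -1.3896°.
Transverse Mercator on WGS84 with k₀ = 0.9996 gives E = 376259.183 m, N = 4089173.785 m.

Zone 54N: E 376259.2 m, N 4089173.8 m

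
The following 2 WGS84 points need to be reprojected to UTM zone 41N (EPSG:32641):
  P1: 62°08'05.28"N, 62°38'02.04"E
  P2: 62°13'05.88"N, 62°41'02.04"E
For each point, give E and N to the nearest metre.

P1: E 480910 m, N 6889251 m; P2: E 483562 m, N 6898539 m

UTM zone 41N: λ₀ = 63°, k₀ = 0.9996.
P1 (62.1348°, 62.6339°) → (480909.523, 6889251.069) m.
P2 (62.2183°, 62.6839°) → (483562.171, 6898539.489) m.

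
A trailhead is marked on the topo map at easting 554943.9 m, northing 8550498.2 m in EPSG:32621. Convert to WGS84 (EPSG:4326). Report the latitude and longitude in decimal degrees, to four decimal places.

lat 77.0242°, lon -54.8075°

Zone 21N: λ₀ = -57°, k₀ = 0.9996, false easting 500000 m.
Meridian distance M = (N − FN)/k₀ = 8553919.8 m.
Inverse transverse Mercator on WGS84 gives φ = 77.02419961°, λ = -54.80749895°.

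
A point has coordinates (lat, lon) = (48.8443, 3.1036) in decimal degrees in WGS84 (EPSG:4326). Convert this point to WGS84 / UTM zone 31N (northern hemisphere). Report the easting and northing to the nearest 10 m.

E 507600 m, N 5410150 m

Zone 31 central meridian λ₀ = 6×31 − 183 = 3°; Δλ = +0.1036°.
Transverse Mercator on WGS84 with k₀ = 0.9996 gives E = 507601.156 m, N = 5410152.760 m.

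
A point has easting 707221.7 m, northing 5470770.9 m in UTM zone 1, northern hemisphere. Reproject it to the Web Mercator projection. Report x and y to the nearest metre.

x -19385889 m, y 6335211 m

Unproject from UTM 1N (λ₀ = -177°) → φ = 49.35440030°, λ = -174.14640042°.
Web Mercator (R = 6378137 m): x = -19385888.618 m, y = 6335211.062 m.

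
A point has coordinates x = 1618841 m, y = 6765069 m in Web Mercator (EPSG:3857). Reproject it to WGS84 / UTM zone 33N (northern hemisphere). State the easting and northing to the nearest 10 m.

E 468440 m, N 5739530 m

Web Mercator inverse (R = 6378137 m) → φ = 51.80569733°, λ = 14.54229613°.
UTM 33N forward: E = 468442.601 m, N = 5739526.739 m.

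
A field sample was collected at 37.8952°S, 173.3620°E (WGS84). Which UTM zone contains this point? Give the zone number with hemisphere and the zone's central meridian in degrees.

Zone 59S, central meridian 171°

UTM zone = ⌊(λ + 180)/6⌋ + 1; 173.3620° ∈ [168°, 174°) → zone 59.
Hemisphere: S (φ < 0).
Central meridian λ₀ = 6×59 − 183 = 171°.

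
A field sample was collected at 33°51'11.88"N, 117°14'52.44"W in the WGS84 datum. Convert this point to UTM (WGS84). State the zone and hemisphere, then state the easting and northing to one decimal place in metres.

Zone 11N: E 477067.7 m, N 3745918.0 m

Longitude -117.2479° lies in the 6° band [-120°, -114°), giving zone 11; latitude is north of the equator, so 11N.
Zone 11 central meridian λ₀ = 6×11 − 183 = -117°; Δλ = -0.2479°.
Transverse Mercator on WGS84 with k₀ = 0.9996 gives E = 477067.666 m, N = 3745918.003 m.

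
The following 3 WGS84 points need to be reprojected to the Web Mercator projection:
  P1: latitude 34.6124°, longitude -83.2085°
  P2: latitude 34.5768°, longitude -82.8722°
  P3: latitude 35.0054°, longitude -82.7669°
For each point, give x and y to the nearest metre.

Web Mercator: x = R·λ, y = R·ln tan(π/4+φ/2), R = 6378137 m.
P1 (34.6124°, -83.2085°) → (-9262727.850, 4111331.813) m.
P2 (34.5768°, -82.8722°) → (-9225291.105, 4106517.645) m.
P3 (35.0054°, -82.7669°) → (-9213569.163, 4164615.007) m.

P1: x -9262728 m, y 4111332 m; P2: x -9225291 m, y 4106518 m; P3: x -9213569 m, y 4164615 m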